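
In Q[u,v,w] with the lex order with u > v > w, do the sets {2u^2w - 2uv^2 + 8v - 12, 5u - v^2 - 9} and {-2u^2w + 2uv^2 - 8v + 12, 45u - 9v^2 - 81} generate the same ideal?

For a fixed monomial order, each ideal has a unique reduced Gröbner basis; comparing bases decides equality.
Buchberger on the first generating set:
f_1 = 2u^2w - 2uv^2 + 8v - 12, LT = u^2w.
f_2 = 5u - v^2 - 9, LT = u.

S(f_1,f_2): lcm = u^2w. S = 1/5uv^2w - uv^2 + 9/5uw + 4v - 6.
  leading term uv^2w: subtract (1/25v^2w)·f_2 from 1/5uv^2w - uv^2 + 9/5uw + 4v - 6 → -uv^2 + 9/5uw + 1/25v^4w + 9/25v^2w + 4v - 6
  leading term uv^2: subtract (-1/5v^2)·f_2 from -uv^2 + 9/5uw + 1/25v^4w + 9/25v^2w + 4v - 6 → 9/5uw + 1/25v^4w - 1/5v^4 + 9/25v^2w - 9/5v^2 + 4v - 6
  leading term uw: subtract (9/25w)·f_2 from 9/5uw + 1/25v^4w - 1/5v^4 + 9/25v^2w - 9/5v^2 + 4v - 6 → 1/25v^4w - 1/5v^4 + 18/25v^2w - 9/5v^2 + 4v + 81/25w - 6
  leading term v^4w: no divisor's leading term divides it; move 1/25v^4w to the remainder.
  leading term v^4: no divisor's leading term divides it; move -1/5v^4 to the remainder.
  leading term v^2w: no divisor's leading term divides it; move 18/25v^2w to the remainder.
  leading term v^2: no divisor's leading term divides it; move -9/5v^2 to the remainder.
  leading term v: no divisor's leading term divides it; move 4v to the remainder.
  leading term w: no divisor's leading term divides it; move 81/25w to the remainder.
  leading term 1: no divisor's leading term divides it; move -6 to the remainder.
  remainder 1/25v^4w - 1/5v^4 + 18/25v^2w - 9/5v^2 + 4v + 81/25w - 6 ≠ 0; add g_3 = 1/25v^4w - 1/5v^4 + 18/25v^2w - 9/5v^2 + 4v + 81/25w - 6 to the basis.

The other S-polynomials (S(f_1,g_3), S(f_2,g_3)) all reduce to 0 modulo the current basis, so we have a Gröbner basis.
Inter-reduce: drop elements whose leading term is divisible by another's, tail-reduce, and make monic.
Reduced Gröbner basis: {u - 1/5v^2 - 9/5, v^4w - 5v^4 + 18v^2w - 45v^2 + 100v + 81w - 150}.

Buchberger on the second generating set:
h_1 = -2u^2w + 2uv^2 - 8v + 12, LT = u^2w.
h_2 = 45u - 9v^2 - 81, LT = u.

S(h_1,h_2): lcm = u^2w. S = 1/5uv^2w - uv^2 + 9/5uw + 4v - 6.
  leading term uv^2w: subtract (1/225v^2w)·h_2 from 1/5uv^2w - uv^2 + 9/5uw + 4v - 6 → -uv^2 + 9/5uw + 1/25v^4w + 9/25v^2w + 4v - 6
  leading term uv^2: subtract (-1/45v^2)·h_2 from -uv^2 + 9/5uw + 1/25v^4w + 9/25v^2w + 4v - 6 → 9/5uw + 1/25v^4w - 1/5v^4 + 9/25v^2w - 9/5v^2 + 4v - 6
  leading term uw: subtract (1/25w)·h_2 from 9/5uw + 1/25v^4w - 1/5v^4 + 9/25v^2w - 9/5v^2 + 4v - 6 → 1/25v^4w - 1/5v^4 + 18/25v^2w - 9/5v^2 + 4v + 81/25w - 6
  leading term v^4w: no divisor's leading term divides it; move 1/25v^4w to the remainder.
  leading term v^4: no divisor's leading term divides it; move -1/5v^4 to the remainder.
  leading term v^2w: no divisor's leading term divides it; move 18/25v^2w to the remainder.
  leading term v^2: no divisor's leading term divides it; move -9/5v^2 to the remainder.
  leading term v: no divisor's leading term divides it; move 4v to the remainder.
  leading term w: no divisor's leading term divides it; move 81/25w to the remainder.
  leading term 1: no divisor's leading term divides it; move -6 to the remainder.
  remainder 1/25v^4w - 1/5v^4 + 18/25v^2w - 9/5v^2 + 4v + 81/25w - 6 ≠ 0; add k_3 = 1/25v^4w - 1/5v^4 + 18/25v^2w - 9/5v^2 + 4v + 81/25w - 6 to the basis.

The other S-polynomials (S(h_1,k_3), S(h_2,k_3)) all reduce to 0 modulo the current basis, so we have a Gröbner basis.
Inter-reduce: drop elements whose leading term is divisible by another's, tail-reduce, and make monic.
Reduced Gröbner basis: {u - 1/5v^2 - 9/5, v^4w - 5v^4 + 18v^2w - 45v^2 + 100v + 81w - 150}.

These coincide, so the ideals are equal.

Yes, the ideals are equal.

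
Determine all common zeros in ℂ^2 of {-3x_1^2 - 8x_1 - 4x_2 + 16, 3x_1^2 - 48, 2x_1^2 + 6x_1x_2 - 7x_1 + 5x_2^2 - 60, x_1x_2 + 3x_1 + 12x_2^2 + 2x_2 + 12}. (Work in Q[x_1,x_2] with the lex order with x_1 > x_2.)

Compute a lex Gröbner basis by Buchberger's algorithm.
f_1 = -3x_1^2 - 8x_1 - 4x_2 + 16, LT = x_1^2.
f_2 = 3x_1^2 - 48, LT = x_1^2.
f_3 = 2x_1^2 + 6x_1x_2 - 7x_1 + 5x_2^2 - 60, LT = x_1^2.
f_4 = x_1x_2 + 3x_1 + 12x_2^2 + 2x_2 + 12, LT = x_1x_2.

S(f_1,f_2): lcm = x_1^2. S = 8/3x_1 + 4/3x_2 + 32/3.
  reduce S modulo (f_1, f_2, f_3, f_4):
  remainder 8/3x_1 + 4/3x_2 + 32/3 ≠ 0; add h_5 = 8/3x_1 + 4/3x_2 + 32/3 to the basis.

S(f_1,f_3): lcm = x_1^2. S = -3x_1x_2 + 37/6x_1 - 5/2x_2^2 + 4/3x_2 + 74/3.
  reduce S modulo (f_1, f_2, f_3, f_4, h_5):
  remainder 67/2x_2^2 - 1/4x_2 ≠ 0; add h_6 = 67/2x_2^2 - 1/4x_2 to the basis.

S(f_1,f_4): lcm = x_1^2x_2. S = -3x_1^2 - 12x_1x_2^2 + 2/3x_1x_2 - 12x_1 + 4/3x_2^2 - 16/3x_2.
  reduce S modulo (f_1, f_2, f_3, f_4, h_5, h_6):
  remainder 553255/4489x_2 ≠ 0; add h_7 = 553255/4489x_2 to the basis.

The other S-polynomials (S(f_2,f_3), S(f_2,f_4), S(f_3,f_4), S(f_1,h_5), S(f_2,h_5), S(f_3,h_5), S(f_4,h_5), S(f_1,h_6), S(f_2,h_6), S(f_3,h_6), S(f_4,h_6), S(h_5,h_6), S(f_1,h_7), S(f_2,h_7), S(f_3,h_7), S(f_4,h_7), S(h_5,h_7), S(h_6,h_7)) all reduce to 0 modulo the current basis, so we have a Gröbner basis.
Inter-reduce: drop elements whose leading term is divisible by another's, tail-reduce, and make monic.
Reduced Gröbner basis: {x_1 + 4, x_2}.

From the last basis element, x_2 = 0, so x_2 takes values in {0}. Each choice, substituted upward through the basis, yields the corresponding point(s) of the solution set.
  x_2 = 0: the earlier basis element becomes x_1 + 4 = 0, giving x_1 = -4 — point (-4, 0).

{(-4, 0)}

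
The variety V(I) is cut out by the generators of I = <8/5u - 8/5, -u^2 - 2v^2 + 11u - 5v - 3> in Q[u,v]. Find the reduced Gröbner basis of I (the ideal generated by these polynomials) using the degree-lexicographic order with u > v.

The reduced Gröbner basis is the canonical form of the ideal for this ordering.

f_1 = 8/5u - 8/5, LT = u.
f_2 = -u^2 - 2v^2 + 11u - 5v - 3, LT = u^2.

S(f_1,f_2): lcm = u^2. S = -2v^2 + 10u - 5v - 3.
  leading term v^2: no divisor's leading term divides it; move -2v^2 to the remainder.
  leading term u: subtract (25/4)·f_1 from 10u - 5v - 3 → -5v + 7
  leading term v: no divisor's leading term divides it; move -5v to the remainder.
  leading term 1: no divisor's leading term divides it; move 7 to the remainder.
  remainder -2v^2 - 5v + 7 ≠ 0; add g_3 = -2v^2 - 5v + 7 to the basis.

The other S-polynomials (S(f_1,g_3), S(f_2,g_3)) all reduce to 0 modulo the current basis, so we have a Gröbner basis.
Inter-reduce: drop elements whose leading term is divisible by another's, tail-reduce, and make monic.

G = {v^2 + 5/2v - 7/2, u - 1}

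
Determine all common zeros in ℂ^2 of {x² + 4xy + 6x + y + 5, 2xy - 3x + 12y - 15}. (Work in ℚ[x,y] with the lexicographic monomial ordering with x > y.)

{(-5, 0), (-13/2 + sqrt(139)/2, 34/23 - sqrt(139)/46), (-13/2 - sqrt(139)/2, sqrt(139)/46 + 34/23)}

Compute a lex Gröbner basis by Buchberger's algorithm.
f_1 = x² + 4xy + 6x + y + 5, LT = x².
f_2 = 2xy - 3x + 12y - 15, LT = xy.

S(f_1,f_2): lcm = x²y. S = 3/2x² + 4xy² + 15/2x + y² + 5y.
  leading term x²: subtract (3/2)·f_1 from 3/2x² + 4xy² + 15/2x + y² + 5y → 4xy² - 6xy - 3/2x + y² + 7/2y - 15/2
  leading term xy²: subtract (2y)·f_2 from 4xy² - 6xy - 3/2x + y² + 7/2y - 15/2 → -3/2x - 23y² + 67/2y - 15/2
  leading term x: no divisor's leading term divides it; move -3/2x to the remainder.
  leading term y²: no divisor's leading term divides it; move -23y² to the remainder.
  leading term y: no divisor's leading term divides it; move 67/2y to the remainder.
  leading term 1: no divisor's leading term divides it; move -15/2 to the remainder.
  remainder -3/2x - 23y² + 67/2y - 15/2 ≠ 0; add h_3 = -3/2x - 23y² + 67/2y - 15/2 to the basis.

S(f_1,h_3): lcm = x². S = -46/3xy² + 79/3xy + x + y + 5.
  leading term xy²: subtract (-23/3y)·f_2 from -46/3xy² + 79/3xy + x + y + 5 → 10/3xy + x + 92y² - 114y + 5
  leading term xy: subtract (5/3)·f_2 from 10/3xy + x + 92y² - 114y + 5 → 6x + 92y² - 134y + 30
  leading term x: subtract (-4)·h_3 from 6x + 92y² - 134y + 30 → 0
  remainder 0.

S(f_2,h_3): lcm = xy. S = -3/2x - 46/3y³ + 67/3y² + y - 15/2.
  leading term x: subtract (1)·h_3 from -3/2x - 46/3y³ + 67/3y² + y - 15/2 → -46/3y³ + 136/3y² - 65/2y
  leading term y³: no divisor's leading term divides it; move -46/3y³ to the remainder.
  leading term y²: no divisor's leading term divides it; move 136/3y² to the remainder.
  leading term y: no divisor's leading term divides it; move -65/2y to the remainder.
  remainder -46/3y³ + 136/3y² - 65/2y ≠ 0; add h_4 = -46/3y³ + 136/3y² - 65/2y to the basis.

S(f_1,h_4): leading monomials are coprime, so the S-polynomial reduces to 0 (Buchberger's first criterion).
S(f_2,h_4): lcm = xy³. S = 67/46xy² - 195/92xy + 6y³ - 15/2y².
  leading term xy²: subtract (67/92y)·f_2 from 67/46xy² - 195/92xy + 6y³ - 15/2y² → 3/46xy + 6y³ - 747/46y² + 1005/92y
  leading term xy: subtract (3/92)·f_2 from 3/46xy + 6y³ - 747/46y² + 1005/92y → 9/92x + 6y³ - 747/46y² + 969/92y + 45/92
  leading term x: subtract (-3/46)·h_3 from 9/92x + 6y³ - 747/46y² + 969/92y + 45/92 → 6y³ - 408/23y² + 585/46y
  leading term y³: subtract (-9/23)·h_4 from 6y³ - 408/23y² + 585/46y → 0
  remainder 0.

S(h_3,h_4): leading monomials are coprime, so the S-polynomial reduces to 0 (Buchberger's first criterion).
Every S-polynomial of the final basis reduces to 0, so we have a Gröbner basis.
Inter-reduce: drop elements whose leading term is divisible by another's, tail-reduce, and make monic.
Reduced Gröbner basis: {x + 46/3y² - 67/3y + 5, y³ - 68/23y² + 195/92y}.

A lex Gröbner basis eliminates variables successively. Here y³ - 68/23y² + 195/92y depends only on y, with roots {0, 34/23 - sqrt(139)/46, sqrt(139)/46 + 34/23}; lifting each root through the earlier basis elements recovers the full solutions.
  y = 0: the earlier basis element becomes x + 5 = 0, giving x = -5 — point (-5, 0).
  y = 34/23 - sqrt(139)/46: the earlier basis element becomes x - sqrt(139)/2 + 13/2 = 0, giving x = -13/2 + sqrt(139)/2 — point (-13/2 + sqrt(139)/2, 34/23 - sqrt(139)/46).
  y = sqrt(139)/46 + 34/23: the earlier basis element becomes x + sqrt(139)/2 + 13/2 = 0, giving x = -13/2 - sqrt(139)/2 — point (-13/2 - sqrt(139)/2, sqrt(139)/46 + 34/23).
Zero-dimensionality of the ideal guarantees finitely many solutions over ℂ.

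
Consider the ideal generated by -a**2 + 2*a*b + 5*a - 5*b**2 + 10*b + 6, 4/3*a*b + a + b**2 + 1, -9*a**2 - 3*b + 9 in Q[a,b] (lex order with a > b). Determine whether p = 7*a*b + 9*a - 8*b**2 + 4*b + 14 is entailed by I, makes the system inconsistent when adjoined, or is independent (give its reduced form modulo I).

First compute the reduced Gröbner basis of I by Buchberger's algorithm.
f_1 = -a**2 + 2*a*b + 5*a - 5*b**2 + 10*b + 6, LT = a**2.
f_2 = 4/3*a*b + a + b**2 + 1, LT = a*b.
f_3 = -9*a**2 - 3*b + 9, LT = a**2.

S(f_1,f_2): lcm = a**2*b. S = -3/4*a**2 - 11/4*a*b**2 - 5*a*b - 3/4*a + 5*b**3 - 10*b**2 - 6*b.
  leading term a**2: subtract (3/4)·f_1 from -3/4*a**2 - 11/4*a*b**2 - 5*a*b - 3/4*a + 5*b**3 - 10*b**2 - 6*b → -11/4*a*b**2 - 13/2*a*b - 9/2*a + 5*b**3 - 25/4*b**2 - 27/2*b - 9/2
  leading term a*b**2: subtract (-33/16*b)·f_2 from -11/4*a*b**2 - 13/2*a*b - 9/2*a + 5*b**3 - 25/4*b**2 - 27/2*b - 9/2 → -71/16*a*b - 9/2*a + 113/16*b**3 - 25/4*b**2 - 183/16*b - 9/2
  leading term a*b: subtract (-213/64)·f_2 from -71/16*a*b - 9/2*a + 113/16*b**3 - 25/4*b**2 - 183/16*b - 9/2 → -75/64*a + 113/16*b**3 - 187/64*b**2 - 183/16*b - 75/64
  leading term a: no divisor's leading term divides it; move -75/64*a to the remainder.
  leading term b**3: no divisor's leading term divides it; move 113/16*b**3 to the remainder.
  leading term b**2: no divisor's leading term divides it; move -187/64*b**2 to the remainder.
  leading term b: no divisor's leading term divides it; move -183/16*b to the remainder.
  leading term 1: no divisor's leading term divides it; move -75/64 to the remainder.
  remainder -75/64*a + 113/16*b**3 - 187/64*b**2 - 183/16*b - 75/64 ≠ 0; add h_4 = -75/64*a + 113/16*b**3 - 187/64*b**2 - 183/16*b - 75/64 to the basis.

S(f_1,f_3): lcm = a**2. S = -2*a*b - 5*a + 5*b**2 - 31/3*b - 5.
  leading term a*b: subtract (-3/2)·f_2 from -2*a*b - 5*a + 5*b**2 - 31/3*b - 5 → -7/2*a + 13/2*b**2 - 31/3*b - 7/2
  leading term a: subtract (224/75)·h_4 from -7/2*a + 13/2*b**2 - 31/3*b - 7/2 → -1582/75*b**3 + 1142/75*b**2 + 1787/75*b
  leading term b**3: no divisor's leading term divides it; move -1582/75*b**3 to the remainder.
  leading term b**2: no divisor's leading term divides it; move 1142/75*b**2 to the remainder.
  leading term b: no divisor's leading term divides it; move 1787/75*b to the remainder.
  remainder -1582/75*b**3 + 1142/75*b**2 + 1787/75*b ≠ 0; add h_5 = -1582/75*b**3 + 1142/75*b**2 + 1787/75*b to the basis.

S(f_2,f_3): lcm = a**2*b. S = 3/4*a**2 + 3/4*a*b**2 + 3/4*a - 1/3*b**2 + b.
  leading term a**2: subtract (-3/4)·f_1 from 3/4*a**2 + 3/4*a*b**2 + 3/4*a - 1/3*b**2 + b → 3/4*a*b**2 + 3/2*a*b + 9/2*a - 49/12*b**2 + 17/2*b + 9/2
  leading term a*b**2: subtract (9/16*b)·f_2 from 3/4*a*b**2 + 3/2*a*b + 9/2*a - 49/12*b**2 + 17/2*b + 9/2 → 15/16*a*b + 9/2*a - 9/16*b**3 - 49/12*b**2 + 127/16*b + 9/2
  leading term a*b: subtract (45/64)·f_2 from 15/16*a*b + 9/2*a - 9/16*b**3 - 49/12*b**2 + 127/16*b + 9/2 → 243/64*a - 9/16*b**3 - 919/192*b**2 + 127/16*b + 243/64
  leading term a: subtract (-81/25)·h_4 from 243/64*a - 9/16*b**3 - 919/192*b**2 + 127/16*b + 243/64 → 558/25*b**3 - 1069/75*b**2 - 728/25*b
  leading term b**3: subtract (-837/791)·h_5 from 558/25*b**3 - 1069/75*b**2 - 728/25*b → 4411/2373*b**2 - 3091/791*b
  leading term b**2: no divisor's leading term divides it; move 4411/2373*b**2 to the remainder.
  leading term b: no divisor's leading term divides it; move -3091/791*b to the remainder.
  remainder 4411/2373*b**2 - 3091/791*b ≠ 0; add h_6 = 4411/2373*b**2 - 3091/791*b to the basis.

S(f_2,h_5): lcm = a*b**3. S = 4657/3164*a*b**2 + 1787/1582*a*b + 3/4*b**4 + 3/4*b**2.
  leading term a*b**2: subtract (13971/12656*b)·f_2 from 4657/3164*a*b**2 + 1787/1582*a*b + 3/4*b**4 + 3/4*b**2 → 325/12656*a*b + 3/4*b**4 - 13971/12656*b**3 + 3/4*b**2 - 13971/12656*b
  leading term a*b: subtract (975/50624)·f_2 from 325/12656*a*b + 3/4*b**4 - 13971/12656*b**3 + 3/4*b**2 - 13971/12656*b → -975/50624*a + 3/4*b**4 - 13971/12656*b**3 + 36993/50624*b**2 - 13971/12656*b - 975/50624
  leading term a: subtract (13/791)·h_4 from -975/50624*a + 3/4*b**4 - 13971/12656*b**3 + 36993/50624*b**2 - 13971/12656*b - 975/50624 → 3/4*b**4 - 965/791*b**3 + 88/113*b**2 - 207/226*b
  leading term b**4: subtract (-225/6328*b)·h_5 from 3/4*b**4 - 965/791*b**3 + 88/113*b**2 - 207/226*b → -19/28*b**3 + 10289/6328*b**2 - 207/226*b
  leading term b**3: subtract (1425/44296)·h_5 from -19/28*b**3 + 10289/6328*b**2 - 207/226*b → 50325/44296*b**2 - 74525/44296*b
  leading term b**2: subtract (13725/22456)·h_6 from 50325/44296*b**2 - 74525/44296*b → 895675/1268764*b
  leading term b: no divisor's leading term divides it; move 895675/1268764*b to the remainder.
  remainder 895675/1268764*b ≠ 0; add h_7 = 895675/1268764*b to the basis.

The other S-polynomials (S(f_1,h_4), S(f_2,h_4), S(f_3,h_4), S(f_1,h_5), S(f_3,h_5), S(h_4,h_5), S(f_1,h_6), S(f_2,h_6), S(f_3,h_6), S(h_4,h_6), S(h_5,h_6), S(f_1,h_7), S(f_2,h_7), S(f_3,h_7), S(h_4,h_7), S(h_5,h_7), S(h_6,h_7)) all reduce to 0 modulo the current basis, so we have a Gröbner basis.
Inter-reduce: drop elements whose leading term is divisible by another's, tail-reduce, and make monic.
Reduced Gröbner basis: {a + 1, b}.
Label its elements g_1 = a + 1, g_2 = b.

Reduce p = 7*a*b + 9*a - 8*b**2 + 4*b + 14 modulo G:
  leading term a*b: subtract (7*b)·g_1 from 7*a*b + 9*a - 8*b**2 + 4*b + 14 → 9*a - 8*b**2 - 3*b + 14
  leading term a: subtract (9)·g_1 from 9*a - 8*b**2 - 3*b + 14 → -8*b**2 - 3*b + 5
  leading term b**2: subtract (-8*b)·g_2 from -8*b**2 - 3*b + 5 → -3*b + 5
  leading term b: subtract (-3)·g_2 from -3*b + 5 → 5
  leading term 1: no divisor's leading term divides it; move 5 to the remainder.
  normal form = 5.
The normal form is nonzero, so p ∉ I. Since p minus its normal form lies in I, I + (p) = I + (r) where r = 5; decide whether this ideal is the whole ring.
Here r = 5 is a nonzero constant, hence a unit: 1 ∈ I + (p), the Gröbner basis of I + (p) is {1}, and the enlarged system has no common solution — adjoining p is inconsistent.

Adjoining 7*a*b + 9*a - 8*b**2 + 4*b + 14 makes the ideal the whole ring: the system is inconsistent.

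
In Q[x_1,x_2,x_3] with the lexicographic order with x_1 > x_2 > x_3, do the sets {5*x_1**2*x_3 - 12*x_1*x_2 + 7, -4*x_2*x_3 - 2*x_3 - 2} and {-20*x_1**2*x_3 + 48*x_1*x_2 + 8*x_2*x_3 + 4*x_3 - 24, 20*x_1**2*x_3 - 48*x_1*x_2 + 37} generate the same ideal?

For a fixed monomial order, each ideal has a unique reduced Gröbner basis; comparing bases decides equality.
Buchberger on the first generating set:
f_1 = 5*x_1**2*x_3 - 12*x_1*x_2 + 7, LT = x_1**2*x_3.
f_2 = -4*x_2*x_3 - 2*x_3 - 2, LT = x_2*x_3.

S(f_1,f_2): lcm = x_1**2*x_2*x_3. S = -1/2*x_1**2*x_3 - 1/2*x_1**2 - 12/5*x_1*x_2**2 + 7/5*x_2.
  reduce S modulo (f_1, f_2):
  remainder -1/2*x_1**2 - 12/5*x_1*x_2**2 - 6/5*x_1*x_2 + 7/5*x_2 + 7/10 ≠ 0; add g_3 = -1/2*x_1**2 - 12/5*x_1*x_2**2 - 6/5*x_1*x_2 + 7/5*x_2 + 7/10 to the basis.

The other S-polynomials (S(f_1,g_3), S(f_2,g_3)) all reduce to 0 modulo the current basis, so we have a Gröbner basis.
Inter-reduce: drop elements whose leading term is divisible by another's, tail-reduce, and make monic.
Reduced Gröbner basis: {x_1**2 + 24/5*x_1*x_2**2 + 12/5*x_1*x_2 - 14/5*x_2 - 7/5, x_2*x_3 + 1/2*x_3 + 1/2}.

Buchberger on the second generating set:
h_1 = -20*x_1**2*x_3 + 48*x_1*x_2 + 8*x_2*x_3 + 4*x_3 - 24, LT = x_1**2*x_3.
h_2 = 20*x_1**2*x_3 - 48*x_1*x_2 + 37, LT = x_1**2*x_3.

S(h_1,h_2): lcm = x_1**2*x_3. S = -2/5*x_2*x_3 - 1/5*x_3 - 13/20.
  reduce S modulo (h_1, h_2):
  remainder -2/5*x_2*x_3 - 1/5*x_3 - 13/20 ≠ 0; add k_3 = -2/5*x_2*x_3 - 1/5*x_3 - 13/20 to the basis.

S(h_1,k_3): lcm = x_1**2*x_2*x_3. S = -1/2*x_1**2*x_3 - 13/8*x_1**2 - 12/5*x_1*x_2**2 - 2/5*x_2**2*x_3 - 1/5*x_2*x_3 + 6/5*x_2.
  reduce S modulo (h_1, h_2, k_3):
  remainder -13/8*x_1**2 - 12/5*x_1*x_2**2 - 6/5*x_1*x_2 + 37/20*x_2 + 37/40 ≠ 0; add k_4 = -13/8*x_1**2 - 12/5*x_1*x_2**2 - 6/5*x_1*x_2 + 37/20*x_2 + 37/40 to the basis.

The other S-polynomials (S(h_2,k_3), S(h_1,k_4), S(h_2,k_4), S(k_3,k_4)) all reduce to 0 modulo the current basis, so we have a Gröbner basis.
Inter-reduce: drop elements whose leading term is divisible by another's, tail-reduce, and make monic.
Reduced Gröbner basis: {x_1**2 + 96/65*x_1*x_2**2 + 48/65*x_1*x_2 - 74/65*x_2 - 37/65, x_2*x_3 + 1/2*x_3 + 13/8}.

Since the reduced bases disagree, the two ideals are not the same.

No, the ideals differ.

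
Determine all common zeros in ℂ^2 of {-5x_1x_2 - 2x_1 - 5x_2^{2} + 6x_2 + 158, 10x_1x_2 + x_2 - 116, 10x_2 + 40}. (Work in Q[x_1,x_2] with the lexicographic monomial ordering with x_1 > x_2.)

Compute a lex Gröbner basis by Buchberger's algorithm.
f_1 = -5x_1x_2 - 2x_1 - 5x_2^{2} + 6x_2 + 158, LT = x_1x_2.
f_2 = 10x_1x_2 + x_2 - 116, LT = x_1x_2.
f_3 = 10x_2 + 40, LT = x_2.

S(f_1,f_2): lcm = x_1x_2. S = \tfrac{2}{5}x_1 + x_2^{2} - \tfrac{13}{10}x_2 - 20.
  reduce S modulo (f_1, f_2, f_3):
  remainder \tfrac{2}{5}x_1 + \tfrac{6}{5} ≠ 0; add h_4 = \tfrac{2}{5}x_1 + \tfrac{6}{5} to the basis.

The other S-polynomials (S(f_1,f_3), S(f_2,f_3), S(f_1,h_4), S(f_2,h_4), S(f_3,h_4)) all reduce to 0 modulo the current basis, so we have a Gröbner basis.
Inter-reduce: drop elements whose leading term is divisible by another's, tail-reduce, and make monic.
Reduced Gröbner basis: {x_1 + 3, x_2 + 4}.

Since the basis is lex-ordered, x_2 + 4 is univariate in x_2. Its roots are {-4}. Back-substituting each root into the other basis elements fixes the other coordinates.
  x_2 = -4: the earlier basis element becomes x_1 + 3 = 0, giving x_1 = -3 — point (-3, -4).

{(-3, -4)}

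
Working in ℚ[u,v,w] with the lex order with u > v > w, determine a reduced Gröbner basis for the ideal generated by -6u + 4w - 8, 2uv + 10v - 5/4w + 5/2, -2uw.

G = {u - ⅔w + 4/3, v - 15/88w + 15/44, w² - 2w}

f_1 = -6u + 4w - 8, LT = u.
f_2 = 2uv + 10v - 5/4w + 5/2, LT = uv.
f_3 = -2uw, LT = uw.

S(f_1,f_2): lcm = uv. S = -⅔vw - 11/3v + ⅝w - 5/4.
  reduce S modulo (f_1, f_2, f_3):
  remainder -⅔vw - 11/3v + ⅝w - 5/4 ≠ 0; add g_4 = -⅔vw - 11/3v + ⅝w - 5/4 to the basis.

S(f_1,f_3): lcm = uw. S = -⅔w² + 4/3w.
  reduce S modulo (f_1, f_2, f_3, g_4):
  remainder -⅔w² + 4/3w ≠ 0; add g_5 = -⅔w² + 4/3w to the basis.

S(f_2,f_3): lcm = uvw. S = 5vw - ⅝w² + 5/4w.
  reduce S modulo (f_1, f_2, f_3, g_4, g_5):
  remainder -55/2v + 75/16w - 75/8 ≠ 0; add g_6 = -55/2v + 75/16w - 75/8 to the basis.

The other S-polynomials (S(f_1,g_4), S(f_2,g_4), S(f_3,g_4), S(f_1,g_5), S(f_2,g_5), S(f_3,g_5), S(g_4,g_5), S(f_1,g_6), S(f_2,g_6), S(f_3,g_6), S(g_4,g_6), S(g_5,g_6)) all reduce to 0 modulo the current basis, so we have a Gröbner basis.
Inter-reduce: drop elements whose leading term is divisible by another's, tail-reduce, and make monic.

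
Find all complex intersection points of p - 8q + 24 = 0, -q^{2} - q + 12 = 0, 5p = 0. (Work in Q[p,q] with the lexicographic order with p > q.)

{(0, 3)}

Compute a lex Gröbner basis by Buchberger's algorithm.
f_1 = p - 8q + 24, LT = p.
f_2 = -q^{2} - q + 12, LT = q^{2}.
f_3 = 5p, LT = p.

S(f_1,f_3): lcm = p. S = -8q + 24.
  leading term q: no divisor's leading term divides it; move -8q to the remainder.
  leading term 1: no divisor's leading term divides it; move 24 to the remainder.
  remainder -8q + 24 ≠ 0; add h_4 = -8q + 24 to the basis.

The other S-polynomials (S(f_1,f_2), S(f_2,f_3), S(f_1,h_4), S(f_2,h_4), S(f_3,h_4)) all reduce to 0 modulo the current basis, so we have a Gröbner basis.
Inter-reduce: drop elements whose leading term is divisible by another's, tail-reduce, and make monic.
Reduced Gröbner basis: {p, q - 3}.

Elimination: the polynomial q - 3 lies in the elimination ideal for q, so q ∈ {3}. For each such q, the remaining basis elements (now univariate) give the rest of the solution.
  q = 3: the earlier basis element becomes p = 0, giving p = 0 — point (0, 3).
Substituting each solution back into the original system confirms all equations vanish.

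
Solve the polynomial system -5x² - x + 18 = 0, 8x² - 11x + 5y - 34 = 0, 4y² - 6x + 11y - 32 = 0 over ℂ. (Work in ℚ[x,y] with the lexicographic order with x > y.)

{(-2, -4)}

Compute a lex Gröbner basis by Buchberger's algorithm.
f_1 = -5x² - x + 18, LT = x².
f_2 = 8x² - 11x + 5y - 34, LT = x².
f_3 = -6x + 4y² + 11y - 32, LT = x.

S(f_1,f_2): lcm = x². S = 63/40x - ⅝y + 13/20.
  leading term x: subtract (-21/80)·f_3 from 63/40x - ⅝y + 13/20 → 21/20y² + 181/80y - 31/4
  leading term y²: no divisor's leading term divides it; move 21/20y² to the remainder.
  leading term y: no divisor's leading term divides it; move 181/80y to the remainder.
  leading term 1: no divisor's leading term divides it; move -31/4 to the remainder.
  remainder 21/20y² + 181/80y - 31/4 ≠ 0; add h_4 = 21/20y² + 181/80y - 31/4 to the basis.

S(f_1,f_3): lcm = x². S = ⅔xy² + 11/6xy - 77/15x - 18/5.
  leading term xy²: subtract (-1/9y²)·f_3 from ⅔xy² + 11/6xy - 77/15x - 18/5 → 11/6xy - 77/15x + 4/9y⁴ + 11/9y³ - 32/9y² - 18/5
  leading term xy: subtract (-11/36y)·f_3 from 11/6xy - 77/15x + 4/9y⁴ + 11/9y³ - 32/9y² - 18/5 → -77/15x + 4/9y⁴ + 22/9y³ - 7/36y² - 88/9y - 18/5
  leading term x: subtract (77/90)·f_3 from -77/15x + 4/9y⁴ + 22/9y³ - 7/36y² - 88/9y - 18/5 → 4/9y⁴ + 22/9y³ - 217/60y² - 1727/90y + 214/9
  leading term y⁴: subtract (80/189y²)·h_4 from 4/9y⁴ + 22/9y³ - 217/60y² - 1727/90y + 214/9 → 281/189y³ - 1271/3780y² - 1727/90y + 214/9
  leading term y³: subtract (5620/3969y)·h_4 from 281/189y³ - 1271/3780y² - 1727/90y + 214/9 → -70249/19845y² - 326057/39690y + 214/9
  leading term y²: subtract (-280996/83349)·h_4 from -70249/19845y² - 326057/39690y + 214/9 → -195865/333396y - 195865/83349
  leading term y: no divisor's leading term divides it; move -195865/333396y to the remainder.
  leading term 1: no divisor's leading term divides it; move -195865/83349 to the remainder.
  remainder -195865/333396y - 195865/83349 ≠ 0; add h_5 = -195865/333396y - 195865/83349 to the basis.

The other S-polynomials (S(f_2,f_3), S(f_1,h_4), S(f_2,h_4), S(f_3,h_4), S(f_1,h_5), S(f_2,h_5), S(f_3,h_5), S(h_4,h_5)) all reduce to 0 modulo the current basis, so we have a Gröbner basis.
Inter-reduce: drop elements whose leading term is divisible by another's, tail-reduce, and make monic.
Reduced Gröbner basis: {x + 2, y + 4}.

Elimination: the polynomial y + 4 lies in the elimination ideal for y, so y ∈ {-4}. For each such y, the remaining basis elements (now univariate) give the rest of the solution.
  y = -4: the earlier basis element becomes x + 2 = 0, giving x = -2 — point (-2, -4).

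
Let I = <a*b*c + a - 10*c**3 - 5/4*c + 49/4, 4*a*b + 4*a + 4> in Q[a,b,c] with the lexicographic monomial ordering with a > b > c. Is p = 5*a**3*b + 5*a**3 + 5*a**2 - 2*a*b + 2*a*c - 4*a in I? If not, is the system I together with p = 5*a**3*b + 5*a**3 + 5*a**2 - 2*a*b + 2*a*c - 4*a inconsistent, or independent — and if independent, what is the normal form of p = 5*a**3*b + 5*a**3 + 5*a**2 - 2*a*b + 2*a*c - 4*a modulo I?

First compute the reduced Gröbner basis of I by Buchberger's algorithm.
f_1 = a*b*c + a - 10*c**3 - 5/4*c + 49/4, LT = a*b*c.
f_2 = 4*a*b + 4*a + 4, LT = a*b.

S(f_1,f_2): lcm = a*b*c. S = -a*c + a - 10*c**3 - 9/4*c + 49/4.
  leading term a*c: no divisor's leading term divides it; move -a*c to the remainder.
  leading term a: no divisor's leading term divides it; move a to the remainder.
  leading term c**3: no divisor's leading term divides it; move -10*c**3 to the remainder.
  leading term c: no divisor's leading term divides it; move -9/4*c to the remainder.
  leading term 1: no divisor's leading term divides it; move 49/4 to the remainder.
  remainder -a*c + a - 10*c**3 - 9/4*c + 49/4 ≠ 0; add h_3 = -a*c + a - 10*c**3 - 9/4*c + 49/4 to the basis.

S(f_1,h_3): lcm = a*b*c. S = a*b + a - 10*b*c**3 - 9/4*b*c + 49/4*b - 10*c**3 - 5/4*c + 49/4.
  leading term a*b: subtract (1/4)·f_2 from a*b + a - 10*b*c**3 - 9/4*b*c + 49/4*b - 10*c**3 - 5/4*c + 49/4 → -10*b*c**3 - 9/4*b*c + 49/4*b - 10*c**3 - 5/4*c + 45/4
  leading term b*c**3: no divisor's leading term divides it; move -10*b*c**3 to the remainder.
  leading term b*c: no divisor's leading term divides it; move -9/4*b*c to the remainder.
  leading term b: no divisor's leading term divides it; move 49/4*b to the remainder.
  leading term c**3: no divisor's leading term divides it; move -10*c**3 to the remainder.
  leading term c: no divisor's leading term divides it; move -5/4*c to the remainder.
  leading term 1: no divisor's leading term divides it; move 45/4 to the remainder.
  remainder -10*b*c**3 - 9/4*b*c + 49/4*b - 10*c**3 - 5/4*c + 45/4 ≠ 0; add h_4 = -10*b*c**3 - 9/4*b*c + 49/4*b - 10*c**3 - 5/4*c + 45/4 to the basis.

The other S-polynomials (S(f_2,h_3), S(f_1,h_4), S(f_2,h_4), S(h_3,h_4)) all reduce to 0 modulo the current basis, so we have a Gröbner basis.
Inter-reduce: drop elements whose leading term is divisible by another's, tail-reduce, and make monic.
Reduced Gröbner basis: {a*b + a + 1, a*c - a + 10*c**3 + 9/4*c - 49/4, b*c**3 + 9/40*b*c - 49/40*b + c**3 + 1/8*c - 9/8}.
Label its elements g_1 = a*b + a + 1, g_2 = a*c - a + 10*c**3 + 9/4*c - 49/4, g_3 = b*c**3 + 9/40*b*c - 49/40*b + c**3 + 1/8*c - 9/8.

Reduce p = 5*a**3*b + 5*a**3 + 5*a**2 - 2*a*b + 2*a*c - 4*a modulo G:
  leading term a**3*b: subtract (5*a**2)·g_1 from 5*a**3*b + 5*a**3 + 5*a**2 - 2*a*b + 2*a*c - 4*a → -2*a*b + 2*a*c - 4*a
  leading term a*b: subtract (-2)·g_1 from -2*a*b + 2*a*c - 4*a → 2*a*c - 2*a + 2
  leading term a*c: subtract (2)·g_2 from 2*a*c - 2*a + 2 → -20*c**3 - 9/2*c + 53/2
  leading term c**3: no divisor's leading term divides it; move -20*c**3 to the remainder.
  leading term c: no divisor's leading term divides it; move -9/2*c to the remainder.
  leading term 1: no divisor's leading term divides it; move 53/2 to the remainder.
  normal form = -20*c**3 - 9/2*c + 53/2.
The normal form is nonzero, so p ∉ I. Since p minus its normal form lies in I, I + (p) = I + (r) where r = -20*c**3 - 9/2*c + 53/2; decide whether this ideal is the whole ring.
Run Buchberger on G together with r (pairs among the g_i already reduce to 0 since G is a Gröbner basis):
g_1 = a*b + a + 1, LT = a*b.
g_2 = a*c - a + 10*c**3 + 9/4*c - 49/4, LT = a*c.
g_3 = b*c**3 + 9/40*b*c - 49/40*b + c**3 + 1/8*c - 9/8, LT = b*c**3.
r = -20*c**3 - 9/2*c + 53/2, LT = c**3.

S(g_2,r): lcm = a*c**3. S = -a*c**2 - 9/40*a*c + 53/40*a + 10*c**5 + 9/4*c**3 - 49/4*c**2.
  leading term a*c**2: subtract (-c)·g_2 from -a*c**2 - 9/40*a*c + 53/40*a + 10*c**5 + 9/4*c**3 - 49/4*c**2 → -49/40*a*c + 53/40*a + 10*c**5 + 10*c**4 + 9/4*c**3 - 10*c**2 - 49/4*c
  leading term a*c: subtract (-49/40)·g_2 from -49/40*a*c + 53/40*a + 10*c**5 + 10*c**4 + 9/4*c**3 - 10*c**2 - 49/4*c → 1/10*a + 10*c**5 + 10*c**4 + 29/2*c**3 - 10*c**2 - 1519/160*c - 2401/160
  leading term a: no divisor's leading term divides it; move 1/10*a to the remainder.
  leading term c**5: subtract (-1/2*c**2)·r from 10*c**5 + 10*c**4 + 29/2*c**3 - 10*c**2 - 1519/160*c - 2401/160 → 10*c**4 + 49/4*c**3 + 13/4*c**2 - 1519/160*c - 2401/160
  leading term c**4: subtract (-1/2*c)·r from 10*c**4 + 49/4*c**3 + 13/4*c**2 - 1519/160*c - 2401/160 → 49/4*c**3 + c**2 + 601/160*c - 2401/160
  leading term c**3: subtract (-49/80)·r from 49/4*c**3 + c**2 + 601/160*c - 2401/160 → c**2 + c + 49/40
  leading term c**2: no divisor's leading term divides it; move c**2 to the remainder.
  leading term c: no divisor's leading term divides it; move c to the remainder.
  leading term 1: no divisor's leading term divides it; move 49/40 to the remainder.
  remainder 1/10*a + c**2 + c + 49/40 ≠ 0; add m_5 = 1/10*a + c**2 + c + 49/40 to the basis.

S(g_3,r): lcm = b*c**3. S = 1/10*b + c**3 + 1/8*c - 9/8.
  leading term b: no divisor's leading term divides it; move 1/10*b to the remainder.
  leading term c**3: subtract (-1/20)·r from c**3 + 1/8*c - 9/8 → -1/10*c + 1/5
  leading term c: no divisor's leading term divides it; move -1/10*c to the remainder.
  leading term 1: no divisor's leading term divides it; move 1/5 to the remainder.
  remainder 1/10*b - 1/10*c + 1/5 ≠ 0; add m_6 = 1/10*b - 1/10*c + 1/5 to the basis.

The other S-polynomials (S(g_1,g_2), S(g_1,g_3), S(g_1,r), S(g_2,g_3), S(g_1,m_5), S(g_2,m_5), S(g_3,m_5), S(r,m_5), S(g_1,m_6), S(g_2,m_6), S(g_3,m_6), S(r,m_6), S(m_5,m_6)) all reduce to 0 modulo the current basis, so we have a Gröbner basis.
Inter-reduce: drop elements whose leading term is divisible by another's, tail-reduce, and make monic.
Reduced Gröbner basis: {a + 10*c**2 + 10*c + 49/4, b - c + 2, c**3 + 9/40*c - 53/40}.
The reduced Gröbner basis of I + (p) is {a + 10*c**2 + 10*c + 49/4, b - c + 2, c**3 + 9/40*c - 53/40} ≠ {1}, a proper ideal, so the enlarged system stays consistent: p is independent of I, with normal form -20*c**3 - 9/2*c + 53/2.

The remainder on division by a Gröbner basis is unique — it is the normal form.

5*a**3*b + 5*a**3 + 5*a**2 - 2*a*b + 2*a*c - 4*a is independent of I; its normal form modulo I is -20*c**3 - 9/2*c + 53/2.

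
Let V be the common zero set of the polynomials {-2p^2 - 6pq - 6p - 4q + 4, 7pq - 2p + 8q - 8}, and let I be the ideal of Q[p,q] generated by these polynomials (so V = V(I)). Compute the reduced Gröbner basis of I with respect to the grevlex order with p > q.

This is the nonlinear analogue of row-reducing a linear system.

f_1 = -2p^2 - 6pq - 6p - 4q + 4, LT = p^2.
f_2 = 7pq - 2p + 8q - 8, LT = pq.

S(f_1,f_2): lcm = p^2q. S = 3pq^2 + 2/7p^2 + 13/7pq + 2q^2 + 8/7p - 2q.
  leading term pq^2: subtract (3/7q)·f_2 from 3pq^2 + 2/7p^2 + 13/7pq + 2q^2 + 8/7p - 2q → 2/7p^2 + 19/7pq - 10/7q^2 + 8/7p + 10/7q
  leading term p^2: subtract (-1/7)·f_1 from 2/7p^2 + 19/7pq - 10/7q^2 + 8/7p + 10/7q → 13/7pq - 10/7q^2 + 2/7p + 6/7q + 4/7
  leading term pq: subtract (13/49)·f_2 from 13/7pq - 10/7q^2 + 2/7p + 6/7q + 4/7 → -10/7q^2 + 40/49p - 62/49q + 132/49
  leading term q^2: no divisor's leading term divides it; move -10/7q^2 to the remainder.
  leading term p: no divisor's leading term divides it; move 40/49p to the remainder.
  leading term q: no divisor's leading term divides it; move -62/49q to the remainder.
  leading term 1: no divisor's leading term divides it; move 132/49 to the remainder.
  remainder -10/7q^2 + 40/49p - 62/49q + 132/49 ≠ 0; add g_3 = -10/7q^2 + 40/49p - 62/49q + 132/49 to the basis.

S(f_1,g_3): leading monomials are coprime, so the S-polynomial reduces to 0 (Buchberger's first criterion).
S(f_2,g_3): lcm = pq^2. S = 4/7p^2 - 41/35pq + 8/7q^2 + 66/35p - 8/7q.
  leading term p^2: subtract (-2/7)·f_1 from 4/7p^2 - 41/35pq + 8/7q^2 + 66/35p - 8/7q → -101/35pq + 8/7q^2 + 6/35p - 16/7q + 8/7
  leading term pq: subtract (-101/245)·f_2 from -101/35pq + 8/7q^2 + 6/35p - 16/7q + 8/7 → 8/7q^2 - 32/49p + 248/245q - 528/245
  leading term q^2: subtract (-4/5)·g_3 from 8/7q^2 - 32/49p + 248/245q - 528/245 → 0
  remainder 0.

Every S-polynomial of the final basis reduces to 0, so we have a Gröbner basis.

G = {p^2 + 27/7p - 10/7q + 10/7, pq - 2/7p + 8/7q - 8/7, q^2 - 4/7p + 31/35q - 66/35}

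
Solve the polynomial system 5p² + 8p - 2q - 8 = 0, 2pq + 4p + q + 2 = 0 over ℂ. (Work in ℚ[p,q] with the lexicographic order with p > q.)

Compute a lex Gröbner basis by Buchberger's algorithm.
f_1 = 5p² + 8p - 2q - 8, LT = p².
f_2 = 2pq + 4p + q + 2, LT = pq.

S(f_1,f_2): lcm = p²q. S = -2p² + 11/10pq - p - ⅖q² - 8/5q.
  leading term p²: subtract (-⅖)·f_1 from -2p² + 11/10pq - p - ⅖q² - 8/5q → 11/10pq + 11/5p - ⅖q² - 12/5q - 16/5
  leading term pq: subtract (11/20)·f_2 from 11/10pq + 11/5p - ⅖q² - 12/5q - 16/5 → -⅖q² - 59/20q - 43/10
  leading term q²: no divisor's leading term divides it; move -⅖q² to the remainder.
  leading term q: no divisor's leading term divides it; move -59/20q to the remainder.
  leading term 1: no divisor's leading term divides it; move -43/10 to the remainder.
  remainder -⅖q² - 59/20q - 43/10 ≠ 0; add h_3 = -⅖q² - 59/20q - 43/10 to the basis.

The other S-polynomials (S(f_1,h_3), S(f_2,h_3)) all reduce to 0 modulo the current basis, so we have a Gröbner basis.
Inter-reduce: drop elements whose leading term is divisible by another's, tail-reduce, and make monic.
Reduced Gröbner basis: {p² + 8/5p - ⅖q - 8/5, pq + 2p + ½q + 1, q² + 59/8q + 43/4}.

Elimination: the polynomial q² + 59/8q + 43/4 lies in the elimination ideal for q, so q ∈ {-43/8, -2}. For each such q, the remaining basis elements (now univariate) give the rest of the solution.
  q = -43/8: the earlier basis elements become p² + 8/5p + 11/20 = 0; -27/8p - 27/16 = 0, giving p = -1/2 — point (-1/2, -43/8).
  q = -2: the earlier basis element becomes p² + 8/5p - ⅘ = 0, giving p = -2, 2/5 — points (-2, -2), (2/5, -2).
Zero-dimensionality of the ideal guarantees finitely many solutions over ℂ.

{(-1/2, -43/8), (-2, -2), (2/5, -2)}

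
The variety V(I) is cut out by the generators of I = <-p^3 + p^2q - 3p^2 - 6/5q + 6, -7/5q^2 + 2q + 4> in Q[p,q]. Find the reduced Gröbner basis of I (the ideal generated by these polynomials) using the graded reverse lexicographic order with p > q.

f_1 = -p^3 + p^2q - 3p^2 - 6/5q + 6, LT = p^3.
f_2 = -7/5q^2 + 2q + 4, LT = q^2.

The S-polynomials (S(f_1,f_2)) all reduce to 0 modulo the current basis, so we have a Gröbner basis.

G = {p^3 - p^2q + 3p^2 + 6/5q - 6, q^2 - 10/7q - 20/7}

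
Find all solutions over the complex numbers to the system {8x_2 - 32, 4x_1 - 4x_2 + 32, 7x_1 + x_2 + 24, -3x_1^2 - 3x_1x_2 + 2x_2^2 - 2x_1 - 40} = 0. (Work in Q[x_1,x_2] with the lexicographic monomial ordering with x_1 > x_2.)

{(-4, 4)}

Compute a lex Gröbner basis by Buchberger's algorithm.
f_1 = 8x_2 - 32, LT = x_2.
f_2 = 4x_1 - 4x_2 + 32, LT = x_1.
f_3 = 7x_1 + x_2 + 24, LT = x_1.
f_4 = -3x_1^2 - 3x_1x_2 - 2x_1 + 2x_2^2 - 40, LT = x_1^2.

The S-polynomials (S(f_1,f_2), S(f_1,f_3), S(f_1,f_4), S(f_2,f_3), S(f_2,f_4), S(f_3,f_4)) all reduce to 0 modulo the current basis, so we have a Gröbner basis.
Inter-reduce: drop elements whose leading term is divisible by another's, tail-reduce, and make monic.
Reduced Gröbner basis: {x_1 + 4, x_2 - 4}.

From the last basis element, x_2 - 4 = 0, so x_2 takes values in {4}. Each choice, substituted upward through the basis, yields the corresponding point(s) of the solution set.
  x_2 = 4: the earlier basis element becomes x_1 + 4 = 0, giving x_1 = -4 — point (-4, 4).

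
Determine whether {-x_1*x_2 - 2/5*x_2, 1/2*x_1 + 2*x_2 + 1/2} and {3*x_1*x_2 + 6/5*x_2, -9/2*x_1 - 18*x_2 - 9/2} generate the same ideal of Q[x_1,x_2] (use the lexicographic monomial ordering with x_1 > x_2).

Yes, the ideals are equal.

Equality of ideals is decidable: compute both reduced Gröbner bases (unique for the ordering) and check whether they agree.
Buchberger on the first generating set:
f_1 = -x_1*x_2 - 2/5*x_2, LT = x_1*x_2.
f_2 = 1/2*x_1 + 2*x_2 + 1/2, LT = x_1.

S(f_1,f_2): lcm = x_1*x_2. S = -4*x_2**2 - 3/5*x_2.
  leading term x_2**2: no divisor's leading term divides it; move -4*x_2**2 to the remainder.
  leading term x_2: no divisor's leading term divides it; move -3/5*x_2 to the remainder.
  remainder -4*x_2**2 - 3/5*x_2 ≠ 0; add g_3 = -4*x_2**2 - 3/5*x_2 to the basis.

The other S-polynomials (S(f_1,g_3), S(f_2,g_3)) all reduce to 0 modulo the current basis, so we have a Gröbner basis.
Inter-reduce: drop elements whose leading term is divisible by another's, tail-reduce, and make monic.
Reduced Gröbner basis: {x_1 + 4*x_2 + 1, x_2**2 + 3/20*x_2}.

Buchberger on the second generating set:
h_1 = 3*x_1*x_2 + 6/5*x_2, LT = x_1*x_2.
h_2 = -9/2*x_1 - 18*x_2 - 9/2, LT = x_1.

S(h_1,h_2): lcm = x_1*x_2. S = -4*x_2**2 - 3/5*x_2.
  leading term x_2**2: no divisor's leading term divides it; move -4*x_2**2 to the remainder.
  leading term x_2: no divisor's leading term divides it; move -3/5*x_2 to the remainder.
  remainder -4*x_2**2 - 3/5*x_2 ≠ 0; add k_3 = -4*x_2**2 - 3/5*x_2 to the basis.

The other S-polynomials (S(h_1,k_3), S(h_2,k_3)) all reduce to 0 modulo the current basis, so we have a Gröbner basis.
Inter-reduce: drop elements whose leading term is divisible by another's, tail-reduce, and make monic.
Reduced Gröbner basis: {x_1 + 4*x_2 + 1, x_2**2 + 3/20*x_2}.

Same reduced basis, so the two generating sets span the same ideal.
The choice of monomial ordering does not affect the verdict — as long as both bases are computed under the same ordering, their equality decides ideal equality.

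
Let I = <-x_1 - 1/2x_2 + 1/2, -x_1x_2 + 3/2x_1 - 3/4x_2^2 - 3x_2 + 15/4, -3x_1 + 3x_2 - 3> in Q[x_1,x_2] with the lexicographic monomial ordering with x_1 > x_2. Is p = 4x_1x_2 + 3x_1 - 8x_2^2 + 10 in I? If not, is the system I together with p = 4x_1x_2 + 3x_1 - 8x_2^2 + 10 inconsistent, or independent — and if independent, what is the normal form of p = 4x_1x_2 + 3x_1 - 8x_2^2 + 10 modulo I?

First compute the reduced Gröbner basis of I by Buchberger's algorithm.
f_1 = -x_1 - 1/2x_2 + 1/2, LT = x_1.
f_2 = -x_1x_2 + 3/2x_1 - 3/4x_2^2 - 3x_2 + 15/4, LT = x_1x_2.
f_3 = -3x_1 + 3x_2 - 3, LT = x_1.

S(f_1,f_2): lcm = x_1x_2. S = 3/2x_1 - 1/4x_2^2 - 7/2x_2 + 15/4.
  reduce S modulo (f_1, f_2, f_3):
  remainder -1/4x_2^2 - 17/4x_2 + 9/2 ≠ 0; add h_4 = -1/4x_2^2 - 17/4x_2 + 9/2 to the basis.

S(f_1,f_3): lcm = x_1. S = 3/2x_2 - 3/2.
  reduce S modulo (f_1, f_2, f_3, h_4):
  remainder 3/2x_2 - 3/2 ≠ 0; add h_5 = 3/2x_2 - 3/2 to the basis.

The other S-polynomials (S(f_2,f_3), S(f_1,h_4), S(f_2,h_4), S(f_3,h_4), S(f_1,h_5), S(f_2,h_5), S(f_3,h_5), S(h_4,h_5)) all reduce to 0 modulo the current basis, so we have a Gröbner basis.
Inter-reduce: drop elements whose leading term is divisible by another's, tail-reduce, and make monic.
Reduced Gröbner basis: {x_1, x_2 - 1}.
Label its elements g_1 = x_1, g_2 = x_2 - 1.

Reduce p = 4x_1x_2 + 3x_1 - 8x_2^2 + 10 modulo G:
  leading term x_1x_2: subtract (4x_2)·g_1 from 4x_1x_2 + 3x_1 - 8x_2^2 + 10 → 3x_1 - 8x_2^2 + 10
  leading term x_1: subtract (3)·g_1 from 3x_1 - 8x_2^2 + 10 → -8x_2^2 + 10
  leading term x_2^2: subtract (-8x_2)·g_2 from -8x_2^2 + 10 → -8x_2 + 10
  leading term x_2: subtract (-8)·g_2 from -8x_2 + 10 → 2
  leading term 1: no divisor's leading term divides it; move 2 to the remainder.
  normal form = 2.
The normal form is nonzero, so p ∉ I. Since p minus its normal form lies in I, I + (p) = I + (r) where r = 2; decide whether this ideal is the whole ring.
Here r = 2 is a nonzero constant, hence a unit: 1 ∈ I + (p), the Gröbner basis of I + (p) is {1}, and the enlarged system has no common solution — adjoining p is inconsistent.

Adjoining 4x_1x_2 + 3x_1 - 8x_2^2 + 10 makes the ideal the whole ring: the system is inconsistent.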